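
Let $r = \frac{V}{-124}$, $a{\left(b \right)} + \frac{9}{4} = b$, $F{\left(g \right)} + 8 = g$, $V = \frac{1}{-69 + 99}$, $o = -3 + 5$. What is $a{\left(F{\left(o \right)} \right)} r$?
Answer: $\frac{11}{4960} \approx 0.0022177$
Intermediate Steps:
$o = 2$
$V = \frac{1}{30} \approx 0.033333$
$F{\left(g \right)} = -8 + g$
$a{\left(b \right)} = - \frac{9}{4} + b$
$r = - \frac{1}{3720}$ ($r = \frac{1}{30 \left(-124\right)} = \frac{1}{30} \left(- \frac{1}{124}\right) = - \frac{1}{3720} \approx -0.00026882$)
$a{\left(F{\left(o \right)} \right)} r = \left(- \frac{9}{4} + \left(-8 + 2\right)\right) \left(- \frac{1}{3720}\right) = \left(- \frac{9}{4} - 6\right) \left(- \frac{1}{3720}\right) = \left(- \frac{33}{4}\right) \left(- \frac{1}{3720}\right) = \frac{11}{4960}$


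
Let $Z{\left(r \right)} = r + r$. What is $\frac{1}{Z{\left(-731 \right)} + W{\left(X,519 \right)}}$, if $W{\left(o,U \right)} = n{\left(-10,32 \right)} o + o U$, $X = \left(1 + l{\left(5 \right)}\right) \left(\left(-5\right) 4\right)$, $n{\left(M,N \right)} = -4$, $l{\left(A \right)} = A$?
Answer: $- \frac{1}{63262} \approx -1.5807 \cdot 10^{-5}$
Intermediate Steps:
$X = -120$ ($X = \left(1 + 5\right) \left(\left(-5\right) 4\right) = 6 \left(-20\right) = -120$)
$Z{\left(r \right)} = 2 r$
$W{\left(o,U \right)} = - 4 o + U o$ ($W{\left(o,U \right)} = - 4 o + o U = - 4 o + U o$)
$\frac{1}{Z{\left(-731 \right)} + W{\left(X,519 \right)}} = \frac{1}{2 \left(-731\right) - 120 \left(-4 + 519\right)} = \frac{1}{-1462 - 61800} = \frac{1}{-63262} = - \frac{1}{63262}$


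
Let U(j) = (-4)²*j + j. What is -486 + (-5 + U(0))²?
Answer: -461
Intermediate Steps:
U(j) = 17*j (U(j) = 16*j + j = 17*j)
-486 + (-5 + U(0))² = -486 + (-5 + 17*0)² = -486 + (-5 + 0)² = -486 + (-5)² = -486 + 25 = -461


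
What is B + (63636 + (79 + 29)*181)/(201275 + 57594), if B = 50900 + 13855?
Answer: 16763145279/258869 ≈ 64755.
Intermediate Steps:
B = 64755
B + (63636 + (79 + 29)*181)/(201275 + 57594) = 64755 + (63636 + (79 + 29)*181)/(201275 + 57594) = 64755 + (63636 + 108*181)/258869 = 64755 + (63636 + 19548)*(1/258869) = 64755 + 83184*(1/258869) = 64755 + 83184/258869 = 16763145279/258869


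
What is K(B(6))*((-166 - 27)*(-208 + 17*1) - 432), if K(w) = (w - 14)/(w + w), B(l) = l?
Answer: -72862/3 ≈ -24287.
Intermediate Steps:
K(w) = (-14 + w)/(2*w) (K(w) = (-14 + w)/((2*w)) = (-14 + w)*(1/(2*w)) = (-14 + w)/(2*w))
K(B(6))*((-166 - 27)*(-208 + 17*1) - 432) = ((½)*(-14 + 6)/6)*((-166 - 27)*(-208 + 17*1) - 432) = ((½)*(⅙)*(-8))*(-193*(-208 + 17) - 432) = -2*(-193*(-191) - 432)/3 = -2*(36863 - 432)/3 = -⅔*36431 = -72862/3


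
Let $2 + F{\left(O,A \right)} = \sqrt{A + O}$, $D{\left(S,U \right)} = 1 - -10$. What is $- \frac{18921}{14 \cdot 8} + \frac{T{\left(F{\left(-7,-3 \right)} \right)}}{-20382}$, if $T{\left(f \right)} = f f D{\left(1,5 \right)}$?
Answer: $- \frac{9181915}{54352} + \frac{22 i \sqrt{10}}{10191} \approx -168.93 + 0.0068266 i$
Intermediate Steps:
$D{\left(S,U \right)} = 11$ ($D{\left(S,U \right)} = 1 + 10 = 11$)
$F{\left(O,A \right)} = -2 + \sqrt{A + O}$
$T{\left(f \right)} = 11 f^{2}$ ($T{\left(f \right)} = f f 11 = f^{2} \cdot 11 = 11 f^{2}$)
$- \frac{18921}{14 \cdot 8} + \frac{T{\left(F{\left(-7,-3 \right)} \right)}}{-20382} = - \frac{18921}{14 \cdot 8} + \frac{11 \left(-2 + \sqrt{-3 - 7}\right)^{2}}{-20382} = - \frac{18921}{112} + 11 \left(-2 + \sqrt{-10}\right)^{2} \left(- \frac{1}{20382}\right) = \left(-18921\right) \frac{1}{112} + 11 \left(-2 + i \sqrt{10}\right)^{2} \left(- \frac{1}{20382}\right) = - \frac{2703}{16} - \frac{11 \left(-2 + i \sqrt{10}\right)^{2}}{20382}$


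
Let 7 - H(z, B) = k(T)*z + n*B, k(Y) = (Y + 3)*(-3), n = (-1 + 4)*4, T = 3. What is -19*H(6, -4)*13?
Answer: -40261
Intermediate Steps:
n = 12 (n = 3*4 = 12)
k(Y) = -9 - 3*Y (k(Y) = (3 + Y)*(-3) = -9 - 3*Y)
H(z, B) = 7 - 12*B + 18*z (H(z, B) = 7 - ((-9 - 3*3)*z + 12*B) = 7 - ((-9 - 9)*z + 12*B) = 7 - (-18*z + 12*B) = 7 + (-12*B + 18*z) = 7 - 12*B + 18*z)
-19*H(6, -4)*13 = -19*(7 - 12*(-4) + 18*6)*13 = -19*(7 + 48 + 108)*13 = -19*163*13 = -3097*13 = -40261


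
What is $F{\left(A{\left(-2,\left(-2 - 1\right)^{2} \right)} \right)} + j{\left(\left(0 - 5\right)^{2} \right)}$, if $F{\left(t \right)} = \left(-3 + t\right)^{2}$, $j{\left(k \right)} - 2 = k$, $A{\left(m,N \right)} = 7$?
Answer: $43$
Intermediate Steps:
$j{\left(k \right)} = 2 + k$
$F{\left(A{\left(-2,\left(-2 - 1\right)^{2} \right)} \right)} + j{\left(\left(0 - 5\right)^{2} \right)} = \left(-3 + 7\right)^{2} + \left(2 + \left(0 - 5\right)^{2}\right) = 4^{2} + \left(2 + \left(-5\right)^{2}\right) = 16 + \left(2 + 25\right) = 16 + 27 = 43$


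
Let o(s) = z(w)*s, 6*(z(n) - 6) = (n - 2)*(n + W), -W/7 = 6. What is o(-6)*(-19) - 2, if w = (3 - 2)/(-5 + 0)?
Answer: 61149/25 ≈ 2446.0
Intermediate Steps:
W = -42 (W = -7*6 = -42)
w = -⅕ (w = 1/(-5) = 1*(-⅕) = -⅕ ≈ -0.20000)
z(n) = 6 + (-42 + n)*(-2 + n)/6 (z(n) = 6 + ((n - 2)*(n - 42))/6 = 6 + ((-2 + n)*(-42 + n))/6 = 6 + ((-42 + n)*(-2 + n))/6 = 6 + (-42 + n)*(-2 + n)/6)
o(s) = 3221*s/150 (o(s) = (20 - 22/3*(-⅕) + (-⅕)²/6)*s = (20 + 22/15 + (⅙)*(1/25))*s = (20 + 22/15 + 1/150)*s = 3221*s/150)
o(-6)*(-19) - 2 = ((3221/150)*(-6))*(-19) - 2 = -3221/25*(-19) - 2 = 61199/25 - 2 = 61149/25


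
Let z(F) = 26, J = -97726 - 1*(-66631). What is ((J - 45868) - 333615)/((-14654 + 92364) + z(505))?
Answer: -205289/38868 ≈ -5.2817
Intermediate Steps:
J = -31095 (J = -97726 + 66631 = -31095)
((J - 45868) - 333615)/((-14654 + 92364) + z(505)) = ((-31095 - 45868) - 333615)/((-14654 + 92364) + 26) = (-76963 - 333615)/(77710 + 26) = -410578/77736 = -410578*1/77736 = -205289/38868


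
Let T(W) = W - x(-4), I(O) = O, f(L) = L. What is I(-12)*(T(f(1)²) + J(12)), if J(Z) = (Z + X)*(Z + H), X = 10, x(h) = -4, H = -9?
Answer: -852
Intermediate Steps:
T(W) = 4 + W (T(W) = W - 1*(-4) = W + 4 = 4 + W)
J(Z) = (-9 + Z)*(10 + Z) (J(Z) = (Z + 10)*(Z - 9) = (10 + Z)*(-9 + Z) = (-9 + Z)*(10 + Z))
I(-12)*(T(f(1)²) + J(12)) = -12*((4 + 1²) + (-90 + 12 + 12²)) = -12*((4 + 1) + (-90 + 12 + 144)) = -12*(5 + 66) = -12*71 = -852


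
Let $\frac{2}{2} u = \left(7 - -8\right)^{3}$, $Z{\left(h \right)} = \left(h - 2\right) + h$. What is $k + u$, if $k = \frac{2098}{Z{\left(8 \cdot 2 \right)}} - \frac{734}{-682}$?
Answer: $\frac{17626339}{5115} \approx 3446.0$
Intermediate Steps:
$Z{\left(h \right)} = -2 + 2 h$ ($Z{\left(h \right)} = \left(-2 + h\right) + h = -2 + 2 h$)
$k = \frac{363214}{5115}$ ($k = \frac{2098}{-2 + 2 \cdot 8 \cdot 2} - \frac{734}{-682} = \frac{2098}{-2 + 2 \cdot 16} - - \frac{367}{341} = \frac{2098}{-2 + 32} + \frac{367}{341} = \frac{2098}{30} + \frac{367}{341} = 2098 \cdot \frac{1}{30} + \frac{367}{341} = \frac{1049}{15} + \frac{367}{341} = \frac{363214}{5115} \approx 71.01$)
$u = 3375$ ($u = \left(7 - -8\right)^{3} = \left(7 + 8\right)^{3} = 15^{3} = 3375$)
$k + u = \frac{363214}{5115} + 3375 = \frac{17626339}{5115}$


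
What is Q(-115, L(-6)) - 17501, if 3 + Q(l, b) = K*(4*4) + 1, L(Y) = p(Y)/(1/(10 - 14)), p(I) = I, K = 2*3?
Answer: -17407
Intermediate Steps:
K = 6
L(Y) = -4*Y (L(Y) = Y/(1/(10 - 14)) = Y/(1/(-4)) = Y/(-¼) = Y*(-4) = -4*Y)
Q(l, b) = 94 (Q(l, b) = -3 + (6*(4*4) + 1) = -3 + (6*16 + 1) = -3 + (96 + 1) = -3 + 97 = 94)
Q(-115, L(-6)) - 17501 = 94 - 17501 = -17407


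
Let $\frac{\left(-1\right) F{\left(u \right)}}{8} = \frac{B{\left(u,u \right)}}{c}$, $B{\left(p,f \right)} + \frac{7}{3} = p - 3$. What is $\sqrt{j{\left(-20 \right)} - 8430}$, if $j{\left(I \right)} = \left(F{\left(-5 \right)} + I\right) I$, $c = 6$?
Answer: $\frac{5 i \sqrt{2990}}{3} \approx 91.135 i$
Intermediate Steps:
$B{\left(p,f \right)} = - \frac{16}{3} + p$ ($B{\left(p,f \right)} = - \frac{7}{3} + \left(p - 3\right) = - \frac{7}{3} + \left(-3 + p\right) = - \frac{16}{3} + p$)
$F{\left(u \right)} = \frac{64}{9} - \frac{4 u}{3}$ ($F{\left(u \right)} = - 8 \frac{- \frac{16}{3} + u}{6} = - 8 \left(- \frac{16}{3} + u\right) \frac{1}{6} = - 8 \left(- \frac{8}{9} + \frac{u}{6}\right) = \frac{64}{9} - \frac{4 u}{3}$)
$j{\left(I \right)} = I \left(\frac{124}{9} + I\right)$ ($j{\left(I \right)} = \left(\left(\frac{64}{9} - - \frac{20}{3}\right) + I\right) I = \left(\left(\frac{64}{9} + \frac{20}{3}\right) + I\right) I = \left(\frac{124}{9} + I\right) I = I \left(\frac{124}{9} + I\right)$)
$\sqrt{j{\left(-20 \right)} - 8430} = \sqrt{\frac{1}{9} \left(-20\right) \left(124 + 9 \left(-20\right)\right) - 8430} = \sqrt{\frac{1}{9} \left(-20\right) \left(124 - 180\right) - 8430} = \sqrt{\frac{1}{9} \left(-20\right) \left(-56\right) - 8430} = \sqrt{\frac{1120}{9} - 8430} = \sqrt{- \frac{74750}{9}} = \frac{5 i \sqrt{2990}}{3}$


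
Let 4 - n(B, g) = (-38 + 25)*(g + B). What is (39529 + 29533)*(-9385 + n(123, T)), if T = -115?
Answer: -640688174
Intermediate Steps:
n(B, g) = 4 + 13*B + 13*g (n(B, g) = 4 - (-38 + 25)*(g + B) = 4 - (-13)*(B + g) = 4 - (-13*B - 13*g) = 4 + (13*B + 13*g) = 4 + 13*B + 13*g)
(39529 + 29533)*(-9385 + n(123, T)) = (39529 + 29533)*(-9385 + (4 + 13*123 + 13*(-115))) = 69062*(-9385 + (4 + 1599 - 1495)) = 69062*(-9385 + 108) = 69062*(-9277) = -640688174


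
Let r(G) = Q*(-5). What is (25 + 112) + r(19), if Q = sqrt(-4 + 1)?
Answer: 137 - 5*I*sqrt(3) ≈ 137.0 - 8.6602*I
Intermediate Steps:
Q = I*sqrt(3) (Q = sqrt(-3) = I*sqrt(3) ≈ 1.732*I)
r(G) = -5*I*sqrt(3) (r(G) = (I*sqrt(3))*(-5) = -5*I*sqrt(3))
(25 + 112) + r(19) = (25 + 112) - 5*I*sqrt(3) = 137 - 5*I*sqrt(3)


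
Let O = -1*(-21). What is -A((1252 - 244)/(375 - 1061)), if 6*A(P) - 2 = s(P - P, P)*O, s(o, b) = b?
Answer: 101/21 ≈ 4.8095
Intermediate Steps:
O = 21
A(P) = ⅓ + 7*P/2 (A(P) = ⅓ + (P*21)/6 = ⅓ + (21*P)/6 = ⅓ + 7*P/2)
-A((1252 - 244)/(375 - 1061)) = -(⅓ + 7*((1252 - 244)/(375 - 1061))/2) = -(⅓ + 7*(1008/(-686))/2) = -(⅓ + 7*(1008*(-1/686))/2) = -(⅓ + (7/2)*(-72/49)) = -(⅓ - 36/7) = -1*(-101/21) = 101/21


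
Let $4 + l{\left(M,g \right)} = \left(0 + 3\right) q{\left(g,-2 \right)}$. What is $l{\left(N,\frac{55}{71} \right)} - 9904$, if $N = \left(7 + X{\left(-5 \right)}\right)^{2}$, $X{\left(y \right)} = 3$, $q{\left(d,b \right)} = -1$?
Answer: $-9911$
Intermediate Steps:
$N = 100$ ($N = \left(7 + 3\right)^{2} = 10^{2} = 100$)
$l{\left(M,g \right)} = -7$ ($l{\left(M,g \right)} = -4 + \left(0 + 3\right) \left(-1\right) = -4 + 3 \left(-1\right) = -4 - 3 = -7$)
$l{\left(N,\frac{55}{71} \right)} - 9904 = -7 - 9904 = -9911$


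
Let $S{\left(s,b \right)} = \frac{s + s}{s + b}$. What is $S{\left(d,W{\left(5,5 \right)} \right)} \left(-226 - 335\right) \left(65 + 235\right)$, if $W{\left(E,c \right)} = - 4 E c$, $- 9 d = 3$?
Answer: $- \frac{336600}{301} \approx -1118.3$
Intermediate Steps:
$d = - \frac{1}{3}$ ($d = \left(- \frac{1}{9}\right) 3 = - \frac{1}{3} \approx -0.33333$)
$W{\left(E,c \right)} = - 4 E c$
$S{\left(s,b \right)} = \frac{2 s}{b + s}$
$S{\left(d,W{\left(5,5 \right)} \right)} \left(-226 - 335\right) \left(65 + 235\right) = 2 \left(- \frac{1}{3}\right) \frac{1}{\left(-4\right) 5 \cdot 5 - \frac{1}{3}} \left(-226 - 335\right) \left(65 + 235\right) = 2 \left(- \frac{1}{3}\right) \frac{1}{-100 - \frac{1}{3}} \left(\left(-561\right) 300\right) = 2 \left(- \frac{1}{3}\right) \frac{1}{- \frac{301}{3}} \left(-168300\right) = 2 \left(- \frac{1}{3}\right) \left(- \frac{3}{301}\right) \left(-168300\right) = \frac{2}{301} \left(-168300\right) = - \frac{336600}{301}$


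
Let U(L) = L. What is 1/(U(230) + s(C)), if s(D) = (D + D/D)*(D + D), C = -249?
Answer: 1/123734 ≈ 8.0819e-6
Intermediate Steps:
s(D) = 2*D*(1 + D) (s(D) = (D + 1)*(2*D) = (1 + D)*(2*D) = 2*D*(1 + D))
1/(U(230) + s(C)) = 1/(230 + 2*(-249)*(1 - 249)) = 1/(230 + 2*(-249)*(-248)) = 1/(230 + 123504) = 1/123734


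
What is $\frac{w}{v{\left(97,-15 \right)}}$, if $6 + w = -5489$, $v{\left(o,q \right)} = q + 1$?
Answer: $\frac{785}{2} \approx 392.5$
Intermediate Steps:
$v{\left(o,q \right)} = 1 + q$
$w = -5495$ ($w = -6 - 5489 = -5495$)
$\frac{w}{v{\left(97,-15 \right)}} = - \frac{5495}{1 - 15} = - \frac{5495}{-14} = \left(-5495\right) \left(- \frac{1}{14}\right) = \frac{785}{2}$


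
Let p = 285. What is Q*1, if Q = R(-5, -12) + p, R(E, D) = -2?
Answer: 283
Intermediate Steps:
Q = 283 (Q = -2 + 285 = 283)
Q*1 = 283*1 = 283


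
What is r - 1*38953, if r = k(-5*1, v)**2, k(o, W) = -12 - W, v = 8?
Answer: -38553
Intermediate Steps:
r = 400 (r = (-12 - 1*8)**2 = (-12 - 8)**2 = (-20)**2 = 400)
r - 1*38953 = 400 - 1*38953 = 400 - 38953 = -38553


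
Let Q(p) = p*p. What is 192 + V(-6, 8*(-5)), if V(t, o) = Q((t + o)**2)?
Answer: 4477648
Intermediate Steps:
Q(p) = p**2
V(t, o) = (o + t)**4 (V(t, o) = ((t + o)**2)**2 = ((o + t)**2)**2 = (o + t)**4)
192 + V(-6, 8*(-5)) = 192 + (8*(-5) - 6)**4 = 192 + (-40 - 6)**4 = 192 + (-46)**4 = 192 + 4477456 = 4477648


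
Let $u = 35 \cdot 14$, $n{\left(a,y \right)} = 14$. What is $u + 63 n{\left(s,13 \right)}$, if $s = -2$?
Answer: $1372$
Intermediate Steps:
$u = 490$
$u + 63 n{\left(s,13 \right)} = 490 + 63 \cdot 14 = 490 + 882 = 1372$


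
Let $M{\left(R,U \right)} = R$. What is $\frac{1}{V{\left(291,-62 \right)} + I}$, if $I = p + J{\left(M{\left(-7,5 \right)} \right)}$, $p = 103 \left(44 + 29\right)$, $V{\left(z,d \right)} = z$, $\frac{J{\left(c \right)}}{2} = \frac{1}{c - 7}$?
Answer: $\frac{7}{54669} \approx 0.00012804$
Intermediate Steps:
$J{\left(c \right)} = \frac{2}{-7 + c}$ ($J{\left(c \right)} = \frac{2}{c - 7} = \frac{2}{-7 + c}$)
$p = 7519$ ($p = 103 \cdot 73 = 7519$)
$I = \frac{52632}{7}$ ($I = 7519 + \frac{2}{-7 - 7} = 7519 + \frac{2}{-14} = 7519 + 2 \left(- \frac{1}{14}\right) = 7519 - \frac{1}{7} = \frac{52632}{7} \approx 7518.9$)
$\frac{1}{V{\left(291,-62 \right)} + I} = \frac{1}{291 + \frac{52632}{7}} = \frac{1}{\frac{54669}{7}} = \frac{7}{54669}$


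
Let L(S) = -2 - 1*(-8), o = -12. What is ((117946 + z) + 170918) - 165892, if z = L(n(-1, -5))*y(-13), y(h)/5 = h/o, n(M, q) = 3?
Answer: 246009/2 ≈ 1.2300e+5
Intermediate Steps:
L(S) = 6 (L(S) = -2 + 8 = 6)
y(h) = -5*h/12 (y(h) = 5*(h/(-12)) = 5*(h*(-1/12)) = 5*(-h/12) = -5*h/12)
z = 65/2 (z = 6*(-5/12*(-13)) = 6*(65/12) = 65/2 ≈ 32.500)
((117946 + z) + 170918) - 165892 = ((117946 + 65/2) + 170918) - 165892 = (235957/2 + 170918) - 165892 = 577793/2 - 165892 = 246009/2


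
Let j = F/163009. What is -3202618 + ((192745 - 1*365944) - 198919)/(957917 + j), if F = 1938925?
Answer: -250046081913903533/78075515589 ≈ -3.2026e+6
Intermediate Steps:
j = 1938925/163009 ≈ 11.895
-3202618 + ((192745 - 1*365944) - 198919)/(957917 + j) = -3202618 + ((192745 - 1*365944) - 198919)/(957917 + 1938925/163009) = -3202618 + ((192745 - 365944) - 198919)/(156151031178/163009) = -3202618 + (-173199 - 198919)*(163009/156151031178) = -3202618 - 372118*163009/156151031178 = -3202618 - 30329291531/78075515589 = -250046081913903533/78075515589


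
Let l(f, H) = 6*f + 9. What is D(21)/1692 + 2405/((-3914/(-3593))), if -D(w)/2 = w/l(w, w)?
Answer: 82242281038/37251495 ≈ 2207.8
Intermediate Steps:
l(f, H) = 9 + 6*f
D(w) = -2*w/(9 + 6*w)
D(21)/1692 + 2405/((-3914/(-3593))) = -2*21/(9 + 6*21)/1692 + 2405/((-3914/(-3593))) = -2*21/(9 + 126)*(1/1692) + 2405/((-3914*(-1/3593))) = -2*21/135*(1/1692) + 2405/(3914/3593) = -2*21*1/135*(1/1692) + 2405*(3593/3914) = -14/45*1/1692 + 8641165/3914 = -7/38070 + 8641165/3914 = 82242281038/37251495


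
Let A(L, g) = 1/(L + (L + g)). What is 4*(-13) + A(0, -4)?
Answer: -209/4 ≈ -52.250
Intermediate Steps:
A(L, g) = 1/(g + 2*L)
4*(-13) + A(0, -4) = 4*(-13) + 1/(-4 + 2*0) = -52 + 1/(-4 + 0) = -52 + 1/(-4) = -52 - ¼ = -209/4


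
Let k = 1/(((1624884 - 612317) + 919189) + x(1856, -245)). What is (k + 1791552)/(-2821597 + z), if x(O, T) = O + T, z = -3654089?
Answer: -3463727515585/12519877614762 ≈ -0.27666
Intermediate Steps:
k = 1/1933367 (k = 1/(((1624884 - 612317) + 919189) + (1856 - 245)) = 1/((1012567 + 919189) + 1611) = 1/(1931756 + 1611) = 1/1933367 ≈ 5.1723e-7)
(k + 1791552)/(-2821597 + z) = (1/1933367 + 1791552)/(-2821597 - 3654089) = (3463727515585/1933367)/(-6475686) = (3463727515585/1933367)*(-1/6475686) = -3463727515585/12519877614762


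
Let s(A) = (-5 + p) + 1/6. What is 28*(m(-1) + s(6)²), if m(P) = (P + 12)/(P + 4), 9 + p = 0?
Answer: 49147/9 ≈ 5460.8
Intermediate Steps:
p = -9 (p = -9 + 0 = -9)
s(A) = -83/6 (s(A) = (-5 - 9) + 1/6 = -14 + ⅙ = -83/6)
m(P) = (12 + P)/(4 + P)
28*(m(-1) + s(6)²) = 28*((12 - 1)/(4 - 1) + (-83/6)²) = 28*(11/3 + 6889/36) = 28*(7021/36) = 49147/9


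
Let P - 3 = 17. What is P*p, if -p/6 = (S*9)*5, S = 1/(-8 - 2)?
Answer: 540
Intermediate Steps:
P = 20 (P = 3 + 17 = 20)
S = -⅒ (S = 1/(-10) = -⅒ ≈ -0.10000)
p = 27 (p = -6*(-⅒*9)*5 = -(-27)*5/5 = -6*(-9/2) = 27)
P*p = 20*27 = 540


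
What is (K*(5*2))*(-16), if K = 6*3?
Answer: -2880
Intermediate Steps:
K = 18
(K*(5*2))*(-16) = (18*(5*2))*(-16) = (18*10)*(-16) = 180*(-16) = -2880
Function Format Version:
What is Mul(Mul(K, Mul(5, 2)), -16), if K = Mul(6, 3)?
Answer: -2880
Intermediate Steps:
K = 18
Mul(Mul(K, Mul(5, 2)), -16) = Mul(Mul(18, Mul(5, 2)), -16) = Mul(Mul(18, 10), -16) = Mul(180, -16) = -2880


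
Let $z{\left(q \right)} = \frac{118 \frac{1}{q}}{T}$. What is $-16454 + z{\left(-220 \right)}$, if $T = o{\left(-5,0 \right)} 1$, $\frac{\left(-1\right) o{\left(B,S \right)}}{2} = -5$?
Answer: $- \frac{18099459}{1100} \approx -16454.0$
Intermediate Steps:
$o{\left(B,S \right)} = 10$ ($o{\left(B,S \right)} = \left(-2\right) \left(-5\right) = 10$)
$T = 10$ ($T = 10 \cdot 1 = 10$)
$z{\left(q \right)} = \frac{59}{5 q}$ ($z{\left(q \right)} = \frac{118 \frac{1}{q}}{10} = \frac{118}{q} \frac{1}{10} = \frac{59}{5 q}$)
$-16454 + z{\left(-220 \right)} = -16454 + \frac{59}{5 \left(-220\right)} = -16454 + \frac{59}{5} \left(- \frac{1}{220}\right) = -16454 - \frac{59}{1100} = - \frac{18099459}{1100}$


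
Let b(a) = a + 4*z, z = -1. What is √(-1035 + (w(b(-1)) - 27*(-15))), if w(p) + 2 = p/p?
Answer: I*√631 ≈ 25.12*I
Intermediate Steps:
b(a) = -4 + a (b(a) = a + 4*(-1) = a - 4 = -4 + a)
w(p) = -1 (w(p) = -2 + p/p = -2 + 1 = -1)
√(-1035 + (w(b(-1)) - 27*(-15))) = √(-1035 + (-1 - 27*(-15))) = √(-1035 + (-1 + 405)) = √(-1035 + 404) = √(-631) = I*√631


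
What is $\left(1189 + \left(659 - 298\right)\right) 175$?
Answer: $271250$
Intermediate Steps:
$\left(1189 + \left(659 - 298\right)\right) 175 = \left(1189 + 361\right) 175 = 1550 \cdot 175 = 271250$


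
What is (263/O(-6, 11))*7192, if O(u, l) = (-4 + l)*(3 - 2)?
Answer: 1891496/7 ≈ 2.7021e+5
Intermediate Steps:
O(u, l) = -4 + l (O(u, l) = (-4 + l)*1 = -4 + l)
(263/O(-6, 11))*7192 = (263/(-4 + 11))*7192 = (263/7)*7192 = 1891496/7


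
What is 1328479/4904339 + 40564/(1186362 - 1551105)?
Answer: 285613808701/1788823319877 ≈ 0.15967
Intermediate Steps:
1328479/4904339 + 40564/(1186362 - 1551105) = 1328479*(1/4904339) + 40564/(-364743) = 1328479/4904339 + 40564*(-1/364743) = 1328479/4904339 - 40564/364743 = 285613808701/1788823319877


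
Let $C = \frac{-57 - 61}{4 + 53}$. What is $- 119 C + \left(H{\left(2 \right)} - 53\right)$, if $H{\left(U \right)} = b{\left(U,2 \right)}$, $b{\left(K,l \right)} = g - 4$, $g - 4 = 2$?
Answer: $\frac{11135}{57} \approx 195.35$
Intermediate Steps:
$g = 6$ ($g = 4 + 2 = 6$)
$b{\left(K,l \right)} = 2$ ($b{\left(K,l \right)} = 6 - 4 = 2$)
$H{\left(U \right)} = 2$
$C = - \frac{118}{57} \approx -2.0702$
$- 119 C + \left(H{\left(2 \right)} - 53\right) = \left(-119\right) \left(- \frac{118}{57}\right) + \left(2 - 53\right) = \frac{14042}{57} - 51 = \frac{11135}{57}$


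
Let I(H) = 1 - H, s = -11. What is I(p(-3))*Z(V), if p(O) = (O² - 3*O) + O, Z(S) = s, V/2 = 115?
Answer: 154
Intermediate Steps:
V = 230 (V = 2*115 = 230)
Z(S) = -11
p(O) = O² - 2*O
I(p(-3))*Z(V) = (1 - (-3)*(-2 - 3))*(-11) = (1 - (-3)*(-5))*(-11) = (1 - 1*15)*(-11) = (1 - 15)*(-11) = -14*(-11) = 154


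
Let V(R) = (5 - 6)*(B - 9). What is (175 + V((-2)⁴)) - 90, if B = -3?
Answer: 97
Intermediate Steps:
V(R) = 12 (V(R) = (5 - 6)*(-3 - 9) = -1*(-12) = 12)
(175 + V((-2)⁴)) - 90 = (175 + 12) - 90 = 187 - 90 = 97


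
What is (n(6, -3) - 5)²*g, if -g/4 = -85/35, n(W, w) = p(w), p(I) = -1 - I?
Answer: 612/7 ≈ 87.429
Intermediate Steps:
n(W, w) = -1 - w
g = 68/7 (g = -(-340)/35 = -4*(-17/7) = 68/7 ≈ 9.7143)
(n(6, -3) - 5)²*g = ((-1 - 1*(-3)) - 5)²*(68/7) = ((-1 + 3) - 5)²*(68/7) = (2 - 5)²*(68/7) = (-3)²*(68/7) = 9*(68/7) = 612/7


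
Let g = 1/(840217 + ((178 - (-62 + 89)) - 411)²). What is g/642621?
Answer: 1/583382268357 ≈ 1.7141e-12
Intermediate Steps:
g = 1/907817 (g = 1/(840217 + ((178 - 1*27) - 411)²) = 1/(840217 + ((178 - 27) - 411)²) = 1/(840217 + (151 - 411)²) = 1/(840217 + (-260)²) = 1/(840217 + 67600) = 1/907817 ≈ 1.1015e-6)
g/642621 = (1/907817)/642621 = (1/907817)*(1/642621) = 1/583382268357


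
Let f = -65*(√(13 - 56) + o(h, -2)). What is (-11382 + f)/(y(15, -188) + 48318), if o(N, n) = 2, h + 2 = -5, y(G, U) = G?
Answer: -11512/48333 - 65*I*√43/48333 ≈ -0.23818 - 0.0088187*I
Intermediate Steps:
h = -7 (h = -2 - 5 = -7)
f = -130 - 65*I*√43 (f = -65*(√(13 - 56) + 2) = -65*(√(-43) + 2) = -65*(I*√43 + 2) = -65*(2 + I*√43) = -130 - 65*I*√43 ≈ -130.0 - 426.23*I)
(-11382 + f)/(y(15, -188) + 48318) = (-11382 + (-130 - 65*I*√43))/(15 + 48318) = (-11512 - 65*I*√43)/48333 = (-11512 - 65*I*√43)*(1/48333) = -11512/48333 - 65*I*√43/48333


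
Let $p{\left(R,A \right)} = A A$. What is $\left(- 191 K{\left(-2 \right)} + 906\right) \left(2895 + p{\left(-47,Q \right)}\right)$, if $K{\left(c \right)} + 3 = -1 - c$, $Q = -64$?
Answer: $9004408$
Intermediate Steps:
$p{\left(R,A \right)} = A^{2}$
$K{\left(c \right)} = -4 - c$ ($K{\left(c \right)} = -3 - \left(1 + c\right) = -4 - c$)
$\left(- 191 K{\left(-2 \right)} + 906\right) \left(2895 + p{\left(-47,Q \right)}\right) = \left(- 191 \left(-4 - -2\right) + 906\right) \left(2895 + \left(-64\right)^{2}\right) = \left(- 191 \left(-4 + 2\right) + 906\right) \left(2895 + 4096\right) = \left(\left(-191\right) \left(-2\right) + 906\right) 6991 = \left(382 + 906\right) 6991 = 1288 \cdot 6991 = 9004408$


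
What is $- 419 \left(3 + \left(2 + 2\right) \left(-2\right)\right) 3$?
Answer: $6285$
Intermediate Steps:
$- 419 \left(3 + \left(2 + 2\right) \left(-2\right)\right) 3 = - 419 \left(3 + 4 \left(-2\right)\right) 3 = - 419 \left(3 - 8\right) 3 = - 419 \left(\left(-5\right) 3\right) = \left(-419\right) \left(-15\right) = 6285$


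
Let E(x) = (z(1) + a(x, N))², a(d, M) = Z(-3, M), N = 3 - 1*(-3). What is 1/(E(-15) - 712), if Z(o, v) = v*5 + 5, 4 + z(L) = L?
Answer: 1/312 ≈ 0.0032051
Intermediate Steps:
N = 6 (N = 3 + 3 = 6)
z(L) = -4 + L
Z(o, v) = 5 + 5*v (Z(o, v) = 5*v + 5 = 5 + 5*v)
a(d, M) = 5 + 5*M
E(x) = 1024 (E(x) = ((-4 + 1) + (5 + 5*6))² = (-3 + (5 + 30))² = (-3 + 35)² = 32² = 1024)
1/(E(-15) - 712) = 1/(1024 - 712) = 1/312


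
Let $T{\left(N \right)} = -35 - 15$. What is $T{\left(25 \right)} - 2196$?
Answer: $-2246$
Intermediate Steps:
$T{\left(N \right)} = -50$
$T{\left(25 \right)} - 2196 = -50 - 2196 = -2246$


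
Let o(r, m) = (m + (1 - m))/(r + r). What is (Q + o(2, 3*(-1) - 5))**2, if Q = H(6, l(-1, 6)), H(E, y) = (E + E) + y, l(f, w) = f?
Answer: 2025/16 ≈ 126.56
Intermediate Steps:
H(E, y) = y + 2*E (H(E, y) = 2*E + y = y + 2*E)
Q = 11 (Q = -1 + 2*6 = -1 + 12 = 11)
o(r, m) = 1/(2*r)
(Q + o(2, 3*(-1) - 5))**2 = (11 + (1/2)/2)**2 = (11 + (1/2)*(1/2))**2 = (11 + 1/4)**2 = (45/4)**2 = 2025/16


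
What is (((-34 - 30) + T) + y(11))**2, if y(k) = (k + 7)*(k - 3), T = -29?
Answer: 2601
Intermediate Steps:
y(k) = (-3 + k)*(7 + k) (y(k) = (7 + k)*(-3 + k) = (-3 + k)*(7 + k))
(((-34 - 30) + T) + y(11))**2 = (((-34 - 30) - 29) + (-21 + 11**2 + 4*11))**2 = ((-64 - 29) + (-21 + 121 + 44))**2 = (-93 + 144)**2 = 51**2 = 2601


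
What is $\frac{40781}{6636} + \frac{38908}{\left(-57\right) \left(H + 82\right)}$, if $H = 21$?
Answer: $- \frac{6256079}{12986652} \approx -0.48173$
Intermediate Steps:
$\frac{40781}{6636} + \frac{38908}{\left(-57\right) \left(H + 82\right)} = \frac{40781}{6636} + \frac{38908}{\left(-57\right) \left(21 + 82\right)} = 40781 \cdot \frac{1}{6636} + \frac{38908}{\left(-57\right) 103} = \frac{40781}{6636} + \frac{38908}{-5871} = \frac{40781}{6636} + 38908 \left(- \frac{1}{5871}\right) = \frac{40781}{6636} - \frac{38908}{5871} = - \frac{6256079}{12986652}$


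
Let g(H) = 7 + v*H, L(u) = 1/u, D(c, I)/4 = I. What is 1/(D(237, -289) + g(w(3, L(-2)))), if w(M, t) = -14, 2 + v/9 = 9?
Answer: -1/2031 ≈ -0.00049237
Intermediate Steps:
D(c, I) = 4*I
v = 63 (v = -18 + 9*9 = -18 + 81 = 63)
g(H) = 7 + 63*H
1/(D(237, -289) + g(w(3, L(-2)))) = 1/(4*(-289) + (7 + 63*(-14))) = 1/(-1156 + (7 - 882)) = 1/(-1156 - 875) = 1/(-2031) = -1/2031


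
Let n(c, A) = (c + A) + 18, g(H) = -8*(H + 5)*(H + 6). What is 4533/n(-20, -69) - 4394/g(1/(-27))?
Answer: -277465245/6127016 ≈ -45.286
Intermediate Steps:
g(H) = -8*(5 + H)*(6 + H)
n(c, A) = 18 + A + c (n(c, A) = (A + c) + 18 = 18 + A + c)
4533/n(-20, -69) - 4394/g(1/(-27)) = 4533/(18 - 69 - 20) - 4394/(-240 - 88/(-27) - 8*(1/(-27))²) = 4533/(-71) - 4394/(-240 - 88*(-1/27) - 8*(-1/27)²) = 4533*(-1/71) - 4394/(-240 + 88/27 - 8*1/729) = -4533/71 - 4394/(-240 + 88/27 - 8/729) = -4533/71 - 4394/(-172592/729) = -4533/71 - 4394*(-729/172592) = -4533/71 + 1601613/86296 = -277465245/6127016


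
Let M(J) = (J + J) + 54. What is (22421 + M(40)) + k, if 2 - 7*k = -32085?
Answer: 189972/7 ≈ 27139.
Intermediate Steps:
M(J) = 54 + 2*J (M(J) = 2*J + 54 = 54 + 2*J)
k = 32087/7 (k = 2/7 - ⅐*(-32085) = 2/7 + 32085/7 = 32087/7 ≈ 4583.9)
(22421 + M(40)) + k = (22421 + (54 + 2*40)) + 32087/7 = (22421 + (54 + 80)) + 32087/7 = (22421 + 134) + 32087/7 = 22555 + 32087/7 = 189972/7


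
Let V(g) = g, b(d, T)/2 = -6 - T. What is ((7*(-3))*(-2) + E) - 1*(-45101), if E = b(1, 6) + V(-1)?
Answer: 45118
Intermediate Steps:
b(d, T) = -12 - 2*T (b(d, T) = 2*(-6 - T) = -12 - 2*T)
E = -25 (E = (-12 - 2*6) - 1 = (-12 - 12) - 1 = -24 - 1 = -25)
((7*(-3))*(-2) + E) - 1*(-45101) = ((7*(-3))*(-2) - 25) - 1*(-45101) = (-21*(-2) - 25) + 45101 = (42 - 25) + 45101 = 17 + 45101 = 45118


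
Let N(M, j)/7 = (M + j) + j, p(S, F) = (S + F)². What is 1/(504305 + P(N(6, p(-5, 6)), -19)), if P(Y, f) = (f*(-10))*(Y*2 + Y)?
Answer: 1/536225 ≈ 1.8649e-6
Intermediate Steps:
p(S, F) = (F + S)²
N(M, j) = 7*M + 14*j (N(M, j) = 7*((M + j) + j) = 7*(M + 2*j) = 7*M + 14*j)
P(Y, f) = -30*Y*f (P(Y, f) = (-10*f)*(2*Y + Y) = (-10*f)*(3*Y) = -30*Y*f)
1/(504305 + P(N(6, p(-5, 6)), -19)) = 1/(504305 - 30*(7*6 + 14*(6 - 5)²)*(-19)) = 1/(504305 - 30*(42 + 14*1²)*(-19)) = 1/(504305 - 30*(42 + 14*1)*(-19)) = 1/(504305 - 30*(42 + 14)*(-19)) = 1/(504305 - 30*56*(-19)) = 1/(504305 + 31920) = 1/536225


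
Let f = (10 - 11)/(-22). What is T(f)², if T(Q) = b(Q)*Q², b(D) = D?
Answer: 1/113379904 ≈ 8.8199e-9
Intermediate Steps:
f = 1/22 (f = -1*(-1/22) = 1/22 ≈ 0.045455)
T(Q) = Q³ (T(Q) = Q*Q² = Q³)
T(f)² = ((1/22)³)² = (1/10648)² = 1/113379904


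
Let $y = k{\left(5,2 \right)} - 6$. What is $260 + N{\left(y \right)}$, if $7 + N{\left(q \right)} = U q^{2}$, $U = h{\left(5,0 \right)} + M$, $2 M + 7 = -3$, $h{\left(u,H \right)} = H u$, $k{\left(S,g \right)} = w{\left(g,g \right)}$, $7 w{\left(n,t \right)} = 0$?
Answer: $73$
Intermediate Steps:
$w{\left(n,t \right)} = 0$ ($w{\left(n,t \right)} = \frac{1}{7} \cdot 0 = 0$)
$k{\left(S,g \right)} = 0$
$y = -6$ ($y = 0 - 6 = -6$)
$M = -5$ ($M = - \frac{7}{2} + \frac{1}{2} \left(-3\right) = - \frac{7}{2} - \frac{3}{2} = -5$)
$U = -5$ ($U = 0 \cdot 5 - 5 = 0 - 5 = -5$)
$N{\left(q \right)} = -7 - 5 q^{2}$
$260 + N{\left(y \right)} = 260 - \left(7 + 5 \left(-6\right)^{2}\right) = 260 - 187 = 73$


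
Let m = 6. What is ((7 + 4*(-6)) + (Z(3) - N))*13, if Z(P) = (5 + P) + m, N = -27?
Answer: 312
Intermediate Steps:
Z(P) = 11 + P (Z(P) = (5 + P) + 6 = 11 + P)
((7 + 4*(-6)) + (Z(3) - N))*13 = ((7 + 4*(-6)) + ((11 + 3) - 1*(-27)))*13 = ((7 - 24) + (14 + 27))*13 = (-17 + 41)*13 = 24*13 = 312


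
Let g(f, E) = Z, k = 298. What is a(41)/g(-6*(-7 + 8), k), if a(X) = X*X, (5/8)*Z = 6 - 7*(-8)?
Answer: 8405/496 ≈ 16.946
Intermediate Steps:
Z = 496/5 (Z = 8*(6 - 7*(-8))/5 = 8*(6 + 56)/5 = (8/5)*62 = 496/5 ≈ 99.200)
g(f, E) = 496/5
a(X) = X**2
a(41)/g(-6*(-7 + 8), k) = 41**2/(496/5) = 1681*(5/496) = 8405/496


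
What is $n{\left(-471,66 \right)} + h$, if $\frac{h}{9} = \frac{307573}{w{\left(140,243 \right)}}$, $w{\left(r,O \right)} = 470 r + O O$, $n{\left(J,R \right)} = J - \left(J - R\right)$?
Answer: $\frac{11008191}{124849} \approx 88.172$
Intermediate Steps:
$n{\left(J,R \right)} = R$
$w{\left(r,O \right)} = O^{2} + 470 r$ ($w{\left(r,O \right)} = 470 r + O^{2} = O^{2} + 470 r$)
$h = \frac{2768157}{124849}$ ($h = 9 \frac{307573}{243^{2} + 470 \cdot 140} = 9 \frac{307573}{59049 + 65800} = 9 \cdot \frac{307573}{124849} = \frac{2768157}{124849} \approx 22.172$)
$n{\left(-471,66 \right)} + h = 66 + \frac{2768157}{124849} = \frac{11008191}{124849}$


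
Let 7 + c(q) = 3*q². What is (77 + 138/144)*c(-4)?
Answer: 76711/24 ≈ 3196.3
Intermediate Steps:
c(q) = -7 + 3*q²
(77 + 138/144)*c(-4) = (77 + 138/144)*(-7 + 3*(-4)²) = (77 + 138*(1/144))*(-7 + 3*16) = (77 + 23/24)*(-7 + 48) = (1871/24)*41 = 76711/24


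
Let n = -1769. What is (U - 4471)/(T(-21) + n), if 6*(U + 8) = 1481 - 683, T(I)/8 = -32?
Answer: 4346/2025 ≈ 2.1462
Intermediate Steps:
T(I) = -256 (T(I) = 8*(-32) = -256)
U = 125 (U = -8 + (1481 - 683)/6 = -8 + (1/6)*798 = -8 + 133 = 125)
(U - 4471)/(T(-21) + n) = (125 - 4471)/(-256 - 1769) = -4346/(-2025) = -4346*(-1/2025) = 4346/2025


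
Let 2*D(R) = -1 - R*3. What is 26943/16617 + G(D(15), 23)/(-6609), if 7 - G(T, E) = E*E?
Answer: 20748929/12202417 ≈ 1.7004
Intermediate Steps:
D(R) = -1/2 - 3*R/2 (D(R) = (-1 - R*3)/2 = (-1 - 3*R)/2 = -1/2 - 3*R/2)
G(T, E) = 7 - E**2 (G(T, E) = 7 - E*E = 7 - E**2)
26943/16617 + G(D(15), 23)/(-6609) = 26943/16617 + (7 - 1*23**2)/(-6609) = 26943*(1/16617) + (7 - 1*529)*(-1/6609) = 8981/5539 + (7 - 529)*(-1/6609) = 8981/5539 - 522*(-1/6609) = 8981/5539 + 174/2203 = 20748929/12202417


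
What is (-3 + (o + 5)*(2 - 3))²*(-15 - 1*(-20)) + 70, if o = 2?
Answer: 570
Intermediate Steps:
(-3 + (o + 5)*(2 - 3))²*(-15 - 1*(-20)) + 70 = (-3 + (2 + 5)*(2 - 3))²*(-15 - 1*(-20)) + 70 = (-3 + 7*(-1))²*(-15 + 20) + 70 = (-3 - 7)²*5 + 70 = (-10)²*5 + 70 = 100*5 + 70 = 500 + 70 = 570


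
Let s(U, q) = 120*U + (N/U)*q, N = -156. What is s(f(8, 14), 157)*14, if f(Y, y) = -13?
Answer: 4536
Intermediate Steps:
s(U, q) = 120*U - 156*q/U (s(U, q) = 120*U + (-156/U)*q = 120*U - 156*q/U)
s(f(8, 14), 157)*14 = (120*(-13) - 156*157/(-13))*14 = (-1560 - 156*157*(-1/13))*14 = (-1560 + 1884)*14 = 324*14 = 4536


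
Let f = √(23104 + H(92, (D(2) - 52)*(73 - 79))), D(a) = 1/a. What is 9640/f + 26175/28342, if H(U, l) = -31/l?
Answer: 26175/28342 + 1928*√2205983445/1427821 ≈ 64.345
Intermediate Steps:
D(a) = 1/a
f = √2205983445/309 (f = √(23104 - 31*1/((73 - 79)*(1/2 - 52))) = √(23104 - 31*(-1/(6*(½ - 52)))) = √(23104 - 31/((-103/2*(-6)))) = √(23104 - 31/309) = √(7139105/309) = √2205983445/309 ≈ 152.00)
9640/f + 26175/28342 = 9640/((√2205983445/309)) + 26175/28342 = 9640*(√2205983445/7139105) + 26175*(1/28342) = 1928*√2205983445/1427821 + 26175/28342 = 26175/28342 + 1928*√2205983445/1427821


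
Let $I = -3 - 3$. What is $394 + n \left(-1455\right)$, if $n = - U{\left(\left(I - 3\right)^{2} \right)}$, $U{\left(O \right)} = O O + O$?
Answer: $9664504$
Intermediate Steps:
$I = -6$
$U{\left(O \right)} = O + O^{2}$ ($U{\left(O \right)} = O^{2} + O = O + O^{2}$)
$n = -6642$ ($n = - \left(-6 - 3\right)^{2} \left(1 + \left(-6 - 3\right)^{2}\right) = - \left(-9\right)^{2} \left(1 + \left(-9\right)^{2}\right) = - 81 \left(1 + 81\right) = - 81 \cdot 82 = \left(-1\right) 6642 = -6642$)
$394 + n \left(-1455\right) = 394 - -9664110 = 394 + 9664110 = 9664504$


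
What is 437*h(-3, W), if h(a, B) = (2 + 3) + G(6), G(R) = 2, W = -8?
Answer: 3059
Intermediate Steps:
h(a, B) = 7 (h(a, B) = (2 + 3) + 2 = 5 + 2 = 7)
437*h(-3, W) = 437*7 = 3059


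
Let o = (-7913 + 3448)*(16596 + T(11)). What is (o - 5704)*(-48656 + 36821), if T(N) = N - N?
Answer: 877054498740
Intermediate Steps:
T(N) = 0
o = -74101140 (o = (-7913 + 3448)*(16596 + 0) = -4465*16596 = -74101140)
(o - 5704)*(-48656 + 36821) = (-74101140 - 5704)*(-48656 + 36821) = -74106844*(-11835) = 877054498740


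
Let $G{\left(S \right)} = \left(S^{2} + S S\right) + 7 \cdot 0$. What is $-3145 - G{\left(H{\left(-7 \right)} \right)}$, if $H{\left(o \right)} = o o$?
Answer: $-7947$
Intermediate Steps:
$H{\left(o \right)} = o^{2}$
$G{\left(S \right)} = 2 S^{2}$ ($G{\left(S \right)} = \left(S^{2} + S^{2}\right) + 0 = 2 S^{2} + 0 = 2 S^{2}$)
$-3145 - G{\left(H{\left(-7 \right)} \right)} = -3145 - 2 \left(\left(-7\right)^{2}\right)^{2} = -3145 - 2 \cdot 49^{2} = -3145 - 2 \cdot 2401 = -3145 - 4802 = -7947$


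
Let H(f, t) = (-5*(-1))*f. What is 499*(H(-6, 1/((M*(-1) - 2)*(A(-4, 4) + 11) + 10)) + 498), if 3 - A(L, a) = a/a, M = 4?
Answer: 233532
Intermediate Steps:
A(L, a) = 2 (A(L, a) = 3 - a/a = 3 - 1*1 = 3 - 1 = 2)
H(f, t) = 5*f
499*(H(-6, 1/((M*(-1) - 2)*(A(-4, 4) + 11) + 10)) + 498) = 499*(5*(-6) + 498) = 499*(-30 + 498) = 499*468 = 233532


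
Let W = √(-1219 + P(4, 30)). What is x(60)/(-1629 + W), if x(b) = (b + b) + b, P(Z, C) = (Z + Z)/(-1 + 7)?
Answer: -219915/1991144 - 45*I*√10959/1991144 ≈ -0.11045 - 0.0023659*I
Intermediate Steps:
P(Z, C) = Z/3 (P(Z, C) = (2*Z)/6 = (2*Z)*(⅙) = Z/3)
W = I*√10959/3 (W = √(-1219 + (⅓)*4) = √(-1219 + 4/3) = √(-3653/3) = I*√10959/3 ≈ 34.895*I)
x(b) = 3*b (x(b) = 2*b + b = 3*b)
x(60)/(-1629 + W) = (3*60)/(-1629 + I*√10959/3) = 180/(-1629 + I*√10959/3)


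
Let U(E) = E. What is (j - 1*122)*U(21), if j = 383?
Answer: 5481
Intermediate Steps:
(j - 1*122)*U(21) = (383 - 1*122)*21 = (383 - 122)*21 = 261*21 = 5481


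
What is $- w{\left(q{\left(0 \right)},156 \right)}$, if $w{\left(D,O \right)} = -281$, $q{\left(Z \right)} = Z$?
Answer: $281$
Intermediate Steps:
$- w{\left(q{\left(0 \right)},156 \right)} = \left(-1\right) \left(-281\right) = 281$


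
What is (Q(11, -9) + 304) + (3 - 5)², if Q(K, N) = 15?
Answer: 323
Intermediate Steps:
(Q(11, -9) + 304) + (3 - 5)² = (15 + 304) + (3 - 5)² = 319 + (-2)² = 319 + 4 = 323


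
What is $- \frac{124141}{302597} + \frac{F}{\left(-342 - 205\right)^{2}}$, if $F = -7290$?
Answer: $- \frac{39350036599}{90539745773} \approx -0.43462$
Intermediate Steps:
$- \frac{124141}{302597} + \frac{F}{\left(-342 - 205\right)^{2}} = - \frac{124141}{302597} - \frac{7290}{\left(-342 - 205\right)^{2}} = \left(-124141\right) \frac{1}{302597} - \frac{7290}{\left(-547\right)^{2}} = - \frac{124141}{302597} - \frac{7290}{299209} = - \frac{39350036599}{90539745773}$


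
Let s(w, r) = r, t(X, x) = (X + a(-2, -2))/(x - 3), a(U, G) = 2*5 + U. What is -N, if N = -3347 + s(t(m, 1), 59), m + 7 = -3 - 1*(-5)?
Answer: 3288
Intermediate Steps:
a(U, G) = 10 + U
m = -5 (m = -7 + (-3 - 1*(-5)) = -7 + (-3 + 5) = -7 + 2 = -5)
t(X, x) = (8 + X)/(-3 + x) (t(X, x) = (X + (10 - 2))/(x - 3) = (X + 8)/(-3 + x) = (8 + X)/(-3 + x))
N = -3288 (N = -3347 + 59 = -3288)
-N = -1*(-3288) = 3288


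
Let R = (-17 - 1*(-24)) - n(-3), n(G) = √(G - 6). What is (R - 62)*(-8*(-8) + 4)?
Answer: -3740 - 204*I ≈ -3740.0 - 204.0*I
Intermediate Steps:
n(G) = √(-6 + G)
R = 7 - 3*I (R = (-17 - 1*(-24)) - √(-6 - 3) = (-17 + 24) - √(-9) = 7 - 3*I ≈ 7.0 - 3.0*I)
(R - 62)*(-8*(-8) + 4) = ((7 - 3*I) - 62)*(-8*(-8) + 4) = (-55 - 3*I)*(64 + 4) = (-55 - 3*I)*68 = -3740 - 204*I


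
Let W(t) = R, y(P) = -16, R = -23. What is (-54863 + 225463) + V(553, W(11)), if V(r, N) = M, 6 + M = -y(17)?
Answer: 170610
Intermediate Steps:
M = 10 (M = -6 - 1*(-16) = -6 + 16 = 10)
W(t) = -23
V(r, N) = 10
(-54863 + 225463) + V(553, W(11)) = (-54863 + 225463) + 10 = 170600 + 10 = 170610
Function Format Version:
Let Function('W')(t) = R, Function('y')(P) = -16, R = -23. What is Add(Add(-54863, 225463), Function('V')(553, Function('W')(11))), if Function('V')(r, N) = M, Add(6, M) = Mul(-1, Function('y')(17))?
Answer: 170610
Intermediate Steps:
M = 10 (M = Add(-6, Mul(-1, -16)) = Add(-6, 16) = 10)
Function('W')(t) = -23
Function('V')(r, N) = 10
Add(Add(-54863, 225463), Function('V')(553, Function('W')(11))) = Add(Add(-54863, 225463), 10) = Add(170600, 10) = 170610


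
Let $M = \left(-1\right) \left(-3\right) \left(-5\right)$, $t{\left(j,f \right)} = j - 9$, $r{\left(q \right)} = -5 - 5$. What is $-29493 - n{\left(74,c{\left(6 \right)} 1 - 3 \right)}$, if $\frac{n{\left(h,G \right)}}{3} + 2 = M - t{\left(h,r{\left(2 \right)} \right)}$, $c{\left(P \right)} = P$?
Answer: $-29247$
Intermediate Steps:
$r{\left(q \right)} = -10$ ($r{\left(q \right)} = -5 - 5 = -10$)
$t{\left(j,f \right)} = -9 + j$
$M = -15$ ($M = 3 \left(-5\right) = -15$)
$n{\left(h,G \right)} = -24 - 3 h$ ($n{\left(h,G \right)} = -6 + 3 \left(-15 - \left(-9 + h\right)\right) = -6 + 3 \left(-6 - h\right) = -6 - \left(18 + 3 h\right) = -24 - 3 h$)
$-29493 - n{\left(74,c{\left(6 \right)} 1 - 3 \right)} = -29493 - \left(-24 - 222\right) = -29493 - -246 = -29493 + 246 = -29247$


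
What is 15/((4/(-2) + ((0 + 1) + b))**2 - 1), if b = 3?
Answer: 5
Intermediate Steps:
15/((4/(-2) + ((0 + 1) + b))**2 - 1) = 15/((4/(-2) + ((0 + 1) + 3))**2 - 1) = 15/((4*(-1/2) + (1 + 3))**2 - 1) = 15/((-2 + 4)**2 - 1) = 15/(2**2 - 1) = 15/(4 - 1) = 15/3 = 15*(1/3) = 5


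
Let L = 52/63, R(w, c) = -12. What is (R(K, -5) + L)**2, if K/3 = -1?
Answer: 495616/3969 ≈ 124.87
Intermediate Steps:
K = -3 (K = 3*(-1) = -3)
L = 52/63 (L = 52*(1/63) = 52/63 ≈ 0.82540)
(R(K, -5) + L)**2 = (-12 + 52/63)**2 = (-704/63)**2 = 495616/3969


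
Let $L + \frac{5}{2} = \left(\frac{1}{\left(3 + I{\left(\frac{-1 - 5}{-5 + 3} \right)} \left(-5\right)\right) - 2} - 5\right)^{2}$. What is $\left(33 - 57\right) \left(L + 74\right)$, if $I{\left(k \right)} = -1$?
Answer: $- \frac{6830}{3} \approx -2276.7$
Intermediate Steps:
$L = \frac{751}{36}$ ($L = - \frac{5}{2} + \left(\frac{1}{\left(3 - -5\right) - 2} - 5\right)^{2} = - \frac{5}{2} + \left(\frac{1}{\left(3 + 5\right) - 2} - 5\right)^{2} = - \frac{5}{2} + \left(\frac{1}{8 - 2} - 5\right)^{2} = - \frac{5}{2} + \left(\frac{1}{6} - 5\right)^{2} = - \frac{5}{2} + \left(- \frac{29}{6}\right)^{2} = - \frac{5}{2} + \frac{841}{36} = \frac{751}{36} \approx 20.861$)
$\left(33 - 57\right) \left(L + 74\right) = \left(33 - 57\right) \left(\frac{751}{36} + 74\right) = \left(33 - 57\right) \frac{3415}{36} = \left(-24\right) \frac{3415}{36} = - \frac{6830}{3}$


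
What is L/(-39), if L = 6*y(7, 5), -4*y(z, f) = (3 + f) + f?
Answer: 1/2 ≈ 0.50000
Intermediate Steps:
y(z, f) = -3/4 - f/2 (y(z, f) = -((3 + f) + f)/4 = -(3 + 2*f)/4 = -3/4 - f/2)
L = -39/2 (L = 6*(-3/4 - 1/2*5) = 6*(-3/4 - 5/2) = 6*(-13/4) = -39/2 ≈ -19.500)
L/(-39) = -39/2/(-39) = -1/39*(-39/2) = 1/2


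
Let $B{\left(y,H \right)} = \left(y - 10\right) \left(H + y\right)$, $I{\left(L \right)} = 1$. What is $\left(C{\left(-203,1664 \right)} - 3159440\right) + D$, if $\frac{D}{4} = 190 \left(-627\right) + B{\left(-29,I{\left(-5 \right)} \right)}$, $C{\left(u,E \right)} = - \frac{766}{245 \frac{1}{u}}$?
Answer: $- \frac{127083506}{35} \approx -3.631 \cdot 10^{6}$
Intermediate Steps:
$B{\left(y,H \right)} = \left(-10 + y\right) \left(H + y\right)$
$C{\left(u,E \right)} = - \frac{766 u}{245}$ ($C{\left(u,E \right)} = - 766 \frac{u}{245} = - \frac{766 u}{245}$)
$D = -472152$ ($D = 4 \left(190 \left(-627\right) + \left(\left(-29\right)^{2} - 10 - -290 + 1 \left(-29\right)\right)\right) = 4 \left(-119130 + \left(841 - 10 + 290 - 29\right)\right) = 4 \left(-119130 + 1092\right) = 4 \left(-118038\right) = -472152$)
$\left(C{\left(-203,1664 \right)} - 3159440\right) + D = \left(\left(- \frac{766}{245}\right) \left(-203\right) - 3159440\right) - 472152 = \left(\frac{22214}{35} - 3159440\right) - 472152 = - \frac{110558186}{35} - 472152 = - \frac{127083506}{35}$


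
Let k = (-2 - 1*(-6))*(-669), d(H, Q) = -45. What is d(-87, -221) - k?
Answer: 2631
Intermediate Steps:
k = -2676 (k = (-2 + 6)*(-669) = 4*(-669) = -2676)
d(-87, -221) - k = -45 - 1*(-2676) = -45 + 2676 = 2631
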